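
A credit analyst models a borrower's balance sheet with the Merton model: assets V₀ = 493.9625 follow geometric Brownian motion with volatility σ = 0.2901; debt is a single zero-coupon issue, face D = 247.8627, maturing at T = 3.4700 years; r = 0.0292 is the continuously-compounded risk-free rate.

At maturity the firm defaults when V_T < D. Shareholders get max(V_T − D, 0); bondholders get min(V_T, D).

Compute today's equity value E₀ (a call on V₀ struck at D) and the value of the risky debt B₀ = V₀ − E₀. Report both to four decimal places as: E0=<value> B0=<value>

E0=275.5570 B0=218.4055

d₁ = [ln(V₀/D) + (r + σ²/2)T] / (σ√T)
   = [ln(493.9625/247.8627) + (0.0292 + 0.5·0.2901²)·3.4700] / (0.2901·√3.4700)
   = [0.689585 + 0.247338] / 0.540396 = 1.733769
d₂ = d₁ − σ√T = 1.733769 − 0.540396 = 1.193373
N(d₁) = 0.958520,  N(d₂) = 0.883638,  e^(−rT) = 0.903640
E₀ = V₀·N(d₁) − D·e^(−rT)·N(d₂)
   = 493.9625·0.958520 − 247.8627·0.903640·0.883638 = 275.557014
B₀ = V₀ − E₀ = 493.9625 − 275.557014 = 218.405486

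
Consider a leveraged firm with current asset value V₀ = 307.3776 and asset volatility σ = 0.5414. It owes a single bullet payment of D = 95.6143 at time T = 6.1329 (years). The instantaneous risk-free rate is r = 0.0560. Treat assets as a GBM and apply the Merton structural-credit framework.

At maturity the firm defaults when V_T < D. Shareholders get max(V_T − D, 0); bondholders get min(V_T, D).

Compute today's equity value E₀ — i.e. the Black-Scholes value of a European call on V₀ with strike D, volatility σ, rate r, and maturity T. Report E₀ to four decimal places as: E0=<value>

d₁ = [ln(V₀/D) + (r + σ²/2)T] / (σ√T)
   = [ln(307.3776/95.6143) + (0.0560 + 0.5·0.5414²)·6.1329] / (0.5414·√6.1329)
   = [1.167755 + 1.242262] / 1.340760 = 1.797500
d₂ = d₁ − σ√T = 1.797500 − 1.340760 = 0.456739
N(d₁) = 0.963872,  N(d₂) = 0.676071,  e^(−rT) = 0.709324
E₀ = V₀·N(d₁) − D·e^(−rT)·N(d₂)
   = 307.3776·0.963872 − 95.6143·0.709324·0.676071 = 250.420445

E0=250.4204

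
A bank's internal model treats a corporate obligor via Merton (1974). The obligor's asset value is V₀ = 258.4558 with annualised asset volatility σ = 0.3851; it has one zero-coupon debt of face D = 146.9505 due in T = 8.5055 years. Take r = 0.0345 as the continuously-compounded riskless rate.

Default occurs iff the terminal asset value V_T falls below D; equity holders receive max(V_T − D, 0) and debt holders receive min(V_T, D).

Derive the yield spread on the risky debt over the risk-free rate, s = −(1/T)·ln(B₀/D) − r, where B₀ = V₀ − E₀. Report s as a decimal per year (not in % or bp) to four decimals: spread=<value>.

spread=0.0265

d₁ = [ln(V₀/D) + (r + σ²/2)T] / (σ√T)
   = [ln(258.4558/146.9505) + (0.0345 + 0.5·0.3851²)·8.5055] / (0.3851·√8.5055)
   = [0.564629 + 0.924131] / 1.123113 = 1.325566
d₂ = d₁ − σ√T = 1.325566 − 1.123113 = 0.202453
N(d₁) = 0.907508,  N(d₂) = 0.580219,  e^(−rT) = 0.745694
E₀ = V₀·N(d₁) − D·e^(−rT)·N(d₂)
   = 258.4558·0.907508 − 146.9505·0.745694·0.580219 = 170.970331
B₀ = V₀ − E₀ = 258.4558 − 170.970331 = 87.485469
spread = −(1/T)·ln(B₀/D) − r = −(1/8.5055)·ln(87.485469/146.9505) − 0.0345 = 0.02647503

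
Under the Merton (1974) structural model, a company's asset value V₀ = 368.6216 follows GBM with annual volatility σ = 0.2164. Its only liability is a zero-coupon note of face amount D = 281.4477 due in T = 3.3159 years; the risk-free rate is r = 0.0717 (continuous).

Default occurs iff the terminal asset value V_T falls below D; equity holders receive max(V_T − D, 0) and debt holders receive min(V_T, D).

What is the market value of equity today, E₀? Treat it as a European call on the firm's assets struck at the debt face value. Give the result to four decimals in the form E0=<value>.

E0=151.9208

d₁ = [ln(V₀/D) + (r + σ²/2)T] / (σ√T)
   = [ln(368.6216/281.4477) + (0.0717 + 0.5·0.2164²)·3.3159] / (0.2164·√3.3159)
   = [0.269824 + 0.315390] / 0.394056 = 1.485104
d₂ = d₁ − σ√T = 1.485104 − 0.394056 = 1.091048
N(d₁) = 0.931242,  N(d₂) = 0.862374,  e^(−rT) = 0.788400
E₀ = V₀·N(d₁) − D·e^(−rT)·N(d₂)
   = 368.6216·0.931242 − 281.4477·0.788400·0.862374 = 151.920832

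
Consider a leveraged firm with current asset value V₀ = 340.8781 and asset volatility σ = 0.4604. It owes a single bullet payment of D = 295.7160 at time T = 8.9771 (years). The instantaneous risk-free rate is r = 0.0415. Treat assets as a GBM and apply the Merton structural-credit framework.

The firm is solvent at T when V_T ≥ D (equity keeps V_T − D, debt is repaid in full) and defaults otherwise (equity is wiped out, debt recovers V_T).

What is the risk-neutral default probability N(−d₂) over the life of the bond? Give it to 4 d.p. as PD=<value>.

PD=0.6242

d₁ = [ln(V₀/D) + (r + σ²/2)T] / (σ√T)
   = [ln(340.8781/295.7160) + (0.0415 + 0.5·0.4604²)·8.9771] / (0.4604·√8.9771)
   = [0.142125 + 1.323979] / 1.379442 = 1.062825
d₂ = d₁ − σ√T = 1.062825 − 1.379442 = -0.316617
risk-neutral PD = N(−d₂) = N(0.316617) = 0.624233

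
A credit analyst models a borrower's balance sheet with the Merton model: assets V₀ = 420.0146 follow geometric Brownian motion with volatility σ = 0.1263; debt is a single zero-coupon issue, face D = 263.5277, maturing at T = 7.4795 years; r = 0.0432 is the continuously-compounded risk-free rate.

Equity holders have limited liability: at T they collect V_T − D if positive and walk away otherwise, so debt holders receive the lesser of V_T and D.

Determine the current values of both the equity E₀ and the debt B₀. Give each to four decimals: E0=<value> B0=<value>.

E0=229.6189 B0=190.3957

d₁ = [ln(V₀/D) + (r + σ²/2)T] / (σ√T)
   = [ln(420.0146/263.5277) + (0.0432 + 0.5·0.1263²)·7.4795] / (0.1263·√7.4795)
   = [0.466131 + 0.382770] / 0.345414 = 2.457634
d₂ = d₁ − σ√T = 2.457634 − 0.345414 = 2.112221
N(d₁) = 0.993007,  N(d₂) = 0.982666,  e^(−rT) = 0.723891
E₀ = V₀·N(d₁) − D·e^(−rT)·N(d₂)
   = 420.0146·0.993007 − 263.5277·0.723891·0.982666 = 229.618875
B₀ = V₀ − E₀ = 420.0146 − 229.618875 = 190.395725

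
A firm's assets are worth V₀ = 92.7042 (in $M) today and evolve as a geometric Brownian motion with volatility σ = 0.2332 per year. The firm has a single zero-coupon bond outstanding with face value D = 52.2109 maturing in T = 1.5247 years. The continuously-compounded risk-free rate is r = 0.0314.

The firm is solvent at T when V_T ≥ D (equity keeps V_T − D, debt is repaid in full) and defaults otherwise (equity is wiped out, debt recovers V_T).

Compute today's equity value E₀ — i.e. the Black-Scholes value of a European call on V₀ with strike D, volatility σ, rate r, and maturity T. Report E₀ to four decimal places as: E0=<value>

E0=43.0402

d₁ = [ln(V₀/D) + (r + σ²/2)T] / (σ√T)
   = [ln(92.7042/52.2109) + (0.0314 + 0.5·0.2332²)·1.5247] / (0.2332·√1.5247)
   = [0.574122 + 0.089334] / 0.287952 = 2.304049
d₂ = d₁ − σ√T = 2.304049 − 0.287952 = 2.016096
N(d₁) = 0.989390,  N(d₂) = 0.978105,  e^(−rT) = 0.953252
E₀ = V₀·N(d₁) − D·e^(−rT)·N(d₂)
   = 92.7042·0.989390 − 52.2109·0.953252·0.978105 = 43.040163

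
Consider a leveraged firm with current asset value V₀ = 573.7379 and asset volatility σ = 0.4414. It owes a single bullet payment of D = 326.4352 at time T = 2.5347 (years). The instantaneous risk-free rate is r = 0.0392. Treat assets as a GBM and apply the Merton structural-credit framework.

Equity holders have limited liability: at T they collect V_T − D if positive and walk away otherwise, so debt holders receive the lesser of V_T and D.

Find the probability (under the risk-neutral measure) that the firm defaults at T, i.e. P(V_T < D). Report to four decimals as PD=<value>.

d₁ = [ln(V₀/D) + (r + σ²/2)T] / (σ√T)
   = [ln(573.7379/326.4352) + (0.0392 + 0.5·0.4414²)·2.5347] / (0.4414·√2.5347)
   = [0.563941 + 0.346283] / 0.702742 = 1.295248
d₂ = d₁ − σ√T = 1.295248 − 0.702742 = 0.592506
risk-neutral PD = N(−d₂) = N(-0.592506) = 0.276756

PD=0.2768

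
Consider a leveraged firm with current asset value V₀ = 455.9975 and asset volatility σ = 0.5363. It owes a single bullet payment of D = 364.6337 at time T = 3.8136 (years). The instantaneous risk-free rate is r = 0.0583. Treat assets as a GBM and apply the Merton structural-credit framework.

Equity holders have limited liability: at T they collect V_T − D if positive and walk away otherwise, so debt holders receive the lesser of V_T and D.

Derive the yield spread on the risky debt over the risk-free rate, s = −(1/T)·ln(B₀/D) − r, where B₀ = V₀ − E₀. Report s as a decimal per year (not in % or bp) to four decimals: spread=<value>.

spread=0.0831

d₁ = [ln(V₀/D) + (r + σ²/2)T] / (σ√T)
   = [ln(455.9975/364.6337) + (0.0583 + 0.5·0.5363²)·3.8136] / (0.5363·√3.8136)
   = [0.223594 + 0.770762] / 1.047310 = 0.949438
d₂ = d₁ − σ√T = 0.949438 − 1.047310 = -0.097872
N(d₁) = 0.828801,  N(d₂) = 0.461017,  e^(−rT) = 0.800649
E₀ = V₀·N(d₁) − D·e^(−rT)·N(d₂)
   = 455.9975·0.828801 − 364.6337·0.800649·0.461017 = 243.340319
B₀ = V₀ − E₀ = 455.9975 − 243.340319 = 212.657181
spread = −(1/T)·ln(B₀/D) − r = −(1/3.8136)·ln(212.657181/364.6337) − 0.0583 = 0.08309183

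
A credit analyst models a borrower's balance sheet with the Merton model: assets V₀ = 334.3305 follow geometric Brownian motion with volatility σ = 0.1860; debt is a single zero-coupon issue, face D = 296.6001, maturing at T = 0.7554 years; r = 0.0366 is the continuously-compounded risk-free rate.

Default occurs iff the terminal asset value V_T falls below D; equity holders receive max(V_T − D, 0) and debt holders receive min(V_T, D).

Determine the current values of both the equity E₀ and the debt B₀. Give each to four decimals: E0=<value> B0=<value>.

d₁ = [ln(V₀/D) + (r + σ²/2)T] / (σ√T)
   = [ln(334.3305/296.6001) + (0.0366 + 0.5·0.1860²)·0.7554] / (0.1860·√0.7554)
   = [0.119745 + 0.040715] / 0.161660 = 0.992578
d₂ = d₁ − σ√T = 0.992578 − 0.161660 = 0.830919
N(d₁) = 0.839542,  N(d₂) = 0.796990,  e^(−rT) = 0.972731
E₀ = V₀·N(d₁) − D·e^(−rT)·N(d₂)
   = 334.3305·0.839542 − 296.6001·0.972731·0.796990 = 50.743232
B₀ = V₀ − E₀ = 334.3305 − 50.743232 = 283.587268

E0=50.7432 B0=283.5873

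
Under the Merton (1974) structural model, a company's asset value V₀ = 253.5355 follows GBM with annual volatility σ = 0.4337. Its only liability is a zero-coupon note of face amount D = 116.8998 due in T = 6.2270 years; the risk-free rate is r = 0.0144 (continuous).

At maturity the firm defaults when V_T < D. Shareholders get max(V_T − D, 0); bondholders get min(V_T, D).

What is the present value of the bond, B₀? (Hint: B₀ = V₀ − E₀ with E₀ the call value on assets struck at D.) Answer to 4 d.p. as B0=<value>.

d₁ = [ln(V₀/D) + (r + σ²/2)T] / (σ√T)
   = [ln(253.5355/116.8998) + (0.0144 + 0.5·0.4337²)·6.2270] / (0.4337·√6.2270)
   = [0.774187 + 0.675305] / 1.082253 = 1.339328
d₂ = d₁ − σ√T = 1.339328 − 1.082253 = 0.257074
N(d₁) = 0.909768,  N(d₂) = 0.601439,  e^(−rT) = 0.914234
E₀ = V₀·N(d₁) − D·e^(−rT)·N(d₂)
   = 253.5355·0.909768 − 116.8998·0.914234·0.601439 = 166.380392
B₀ = V₀ − E₀ = 253.5355 − 166.380392 = 87.155108

B0=87.1551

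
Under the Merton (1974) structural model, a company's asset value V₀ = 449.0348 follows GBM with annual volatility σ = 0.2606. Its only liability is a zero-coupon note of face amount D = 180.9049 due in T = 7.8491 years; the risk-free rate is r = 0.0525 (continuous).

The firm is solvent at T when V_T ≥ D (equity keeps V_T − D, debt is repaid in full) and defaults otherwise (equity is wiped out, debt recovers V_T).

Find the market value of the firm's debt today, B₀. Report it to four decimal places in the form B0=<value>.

B0=117.5659

d₁ = [ln(V₀/D) + (r + σ²/2)T] / (σ√T)
   = [ln(449.0348/180.9049) + (0.0525 + 0.5·0.2606²)·7.8491] / (0.2606·√7.8491)
   = [0.909129 + 0.678603] / 0.730103 = 2.174668
d₂ = d₁ − σ√T = 2.174668 − 0.730103 = 1.444564
N(d₁) = 0.985172,  N(d₂) = 0.925710,  e^(−rT) = 0.662273
E₀ = V₀·N(d₁) − D·e^(−rT)·N(d₂)
   = 449.0348·0.985172 − 180.9049·0.662273·0.925710 = 331.468922
B₀ = V₀ − E₀ = 449.0348 − 331.468922 = 117.565878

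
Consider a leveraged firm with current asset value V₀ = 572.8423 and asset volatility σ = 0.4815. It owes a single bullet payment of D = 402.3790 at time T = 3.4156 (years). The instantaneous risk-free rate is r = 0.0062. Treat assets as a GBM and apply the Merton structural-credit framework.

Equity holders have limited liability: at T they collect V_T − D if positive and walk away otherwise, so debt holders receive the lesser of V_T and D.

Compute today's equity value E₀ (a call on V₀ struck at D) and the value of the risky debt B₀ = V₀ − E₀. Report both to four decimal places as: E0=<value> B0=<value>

E0=268.9217 B0=303.9206

d₁ = [ln(V₀/D) + (r + σ²/2)T] / (σ√T)
   = [ln(572.8423/402.3790) + (0.0062 + 0.5·0.4815²)·3.4156] / (0.4815·√3.4156)
   = [0.353216 + 0.417117] / 0.889877 = 0.865663
d₂ = d₁ − σ√T = 0.865663 − 0.889877 = -0.024214
N(d₁) = 0.806662,  N(d₂) = 0.490341,  e^(−rT) = 0.979046
E₀ = V₀·N(d₁) − D·e^(−rT)·N(d₂)
   = 572.8423·0.806662 − 402.3790·0.979046·0.490341 = 268.921737
B₀ = V₀ − E₀ = 572.8423 − 268.921737 = 303.920563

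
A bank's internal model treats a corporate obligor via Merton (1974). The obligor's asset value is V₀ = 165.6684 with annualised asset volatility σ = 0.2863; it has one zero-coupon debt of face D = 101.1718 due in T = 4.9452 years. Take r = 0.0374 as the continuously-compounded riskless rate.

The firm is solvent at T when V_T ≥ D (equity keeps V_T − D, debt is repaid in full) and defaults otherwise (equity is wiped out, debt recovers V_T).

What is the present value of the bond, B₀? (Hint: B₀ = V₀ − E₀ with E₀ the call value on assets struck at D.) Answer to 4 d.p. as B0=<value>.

B0=78.7443

d₁ = [ln(V₀/D) + (r + σ²/2)T] / (σ√T)
   = [ln(165.6684/101.1718) + (0.0374 + 0.5·0.2863²)·4.9452] / (0.2863·√4.9452)
   = [0.493168 + 0.387624] / 0.636668 = 1.383439
d₂ = d₁ − σ√T = 1.383439 − 0.636668 = 0.746771
N(d₁) = 0.916735,  N(d₂) = 0.772399,  e^(−rT) = 0.831145
E₀ = V₀·N(d₁) − D·e^(−rT)·N(d₂)
   = 165.6684·0.916735 − 101.1718·0.831145·0.772399 = 86.924139
B₀ = V₀ − E₀ = 165.6684 − 86.924139 = 78.744261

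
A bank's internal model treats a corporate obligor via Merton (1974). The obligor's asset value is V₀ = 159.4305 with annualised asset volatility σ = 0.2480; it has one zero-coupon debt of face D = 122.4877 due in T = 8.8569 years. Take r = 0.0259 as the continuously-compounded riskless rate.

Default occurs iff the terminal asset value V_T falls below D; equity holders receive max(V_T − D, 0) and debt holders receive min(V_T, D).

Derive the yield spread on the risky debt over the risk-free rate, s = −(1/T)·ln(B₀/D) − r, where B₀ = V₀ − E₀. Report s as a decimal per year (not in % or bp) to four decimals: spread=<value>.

spread=0.0167

d₁ = [ln(V₀/D) + (r + σ²/2)T] / (σ√T)
   = [ln(159.4305/122.4877) + (0.0259 + 0.5·0.2480²)·8.8569] / (0.2480·√8.8569)
   = [0.263597 + 0.501761] / 0.738061 = 1.036985
d₂ = d₁ − σ√T = 1.036985 − 0.738061 = 0.298923
N(d₁) = 0.850129,  N(d₂) = 0.617501,  e^(−rT) = 0.795015
E₀ = V₀·N(d₁) − D·e^(−rT)·N(d₂)
   = 159.4305·0.850129 − 122.4877·0.795015·0.617501 = 75.404434
B₀ = V₀ − E₀ = 159.4305 − 75.404434 = 84.026066
spread = −(1/T)·ln(B₀/D) − r = −(1/8.8569)·ln(84.026066/122.4877) − 0.0259 = 0.01665254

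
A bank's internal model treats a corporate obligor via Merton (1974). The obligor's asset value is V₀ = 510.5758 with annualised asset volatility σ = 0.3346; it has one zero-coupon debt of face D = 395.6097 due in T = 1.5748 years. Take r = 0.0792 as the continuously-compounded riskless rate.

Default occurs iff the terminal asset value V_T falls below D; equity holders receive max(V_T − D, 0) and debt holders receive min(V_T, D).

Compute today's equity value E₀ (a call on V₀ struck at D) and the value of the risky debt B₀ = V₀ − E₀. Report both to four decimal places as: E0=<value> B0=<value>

E0=178.7752 B0=331.8006

d₁ = [ln(V₀/D) + (r + σ²/2)T] / (σ√T)
   = [ln(510.5758/395.6097) + (0.0792 + 0.5·0.3346²)·1.5748] / (0.3346·√1.5748)
   = [0.255111 + 0.212879] / 0.419893 = 1.114546
d₂ = d₁ − σ√T = 1.114546 − 0.419893 = 0.694653
N(d₁) = 0.867478,  N(d₂) = 0.756364,  e^(−rT) = 0.882740
E₀ = V₀·N(d₁) − D·e^(−rT)·N(d₂)
   = 510.5758·0.867478 − 395.6097·0.882740·0.756364 = 178.775223
B₀ = V₀ − E₀ = 510.5758 − 178.775223 = 331.800577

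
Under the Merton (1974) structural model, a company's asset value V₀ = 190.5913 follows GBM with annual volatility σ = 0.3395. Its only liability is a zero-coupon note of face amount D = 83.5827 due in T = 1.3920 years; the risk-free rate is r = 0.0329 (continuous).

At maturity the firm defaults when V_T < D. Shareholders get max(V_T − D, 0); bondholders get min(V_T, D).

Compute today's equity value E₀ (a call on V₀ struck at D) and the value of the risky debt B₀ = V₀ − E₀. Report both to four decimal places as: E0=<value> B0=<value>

d₁ = [ln(V₀/D) + (r + σ²/2)T] / (σ√T)
   = [ln(190.5913/83.5827) + (0.0329 + 0.5·0.3395²)·1.3920] / (0.3395·√1.3920)
   = [0.824295 + 0.126018] / 0.400552 = 2.372505
d₂ = d₁ − σ√T = 2.372505 − 0.400552 = 1.971953
N(d₁) = 0.991166,  N(d₂) = 0.975692,  e^(−rT) = 0.955236
E₀ = V₀·N(d₁) − D·e^(−rT)·N(d₂)
   = 190.5913·0.991166 − 83.5827·0.955236·0.975692 = 111.007157
B₀ = V₀ − E₀ = 190.5913 − 111.007157 = 79.584143

E0=111.0072 B0=79.5841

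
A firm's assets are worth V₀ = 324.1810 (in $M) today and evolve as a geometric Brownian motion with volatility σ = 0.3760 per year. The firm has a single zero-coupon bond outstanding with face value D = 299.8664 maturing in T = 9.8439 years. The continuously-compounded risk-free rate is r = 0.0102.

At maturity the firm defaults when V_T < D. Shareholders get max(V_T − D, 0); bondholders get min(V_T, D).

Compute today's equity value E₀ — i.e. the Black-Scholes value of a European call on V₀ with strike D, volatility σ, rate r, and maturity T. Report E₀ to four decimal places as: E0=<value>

E0=160.2094

d₁ = [ln(V₀/D) + (r + σ²/2)T] / (σ√T)
   = [ln(324.1810/299.8664) + (0.0102 + 0.5·0.3760²)·9.8439] / (0.3760·√9.8439)
   = [0.077965 + 0.796253] / 1.179700 = 0.741052
d₂ = d₁ − σ√T = 0.741052 − 1.179700 = -0.438648
N(d₁) = 0.770669,  N(d₂) = 0.330458,  e^(−rT) = 0.904469
E₀ = V₀·N(d₁) − D·e^(−rT)·N(d₂)
   = 324.1810·0.770669 − 299.8664·0.904469·0.330458 = 160.209416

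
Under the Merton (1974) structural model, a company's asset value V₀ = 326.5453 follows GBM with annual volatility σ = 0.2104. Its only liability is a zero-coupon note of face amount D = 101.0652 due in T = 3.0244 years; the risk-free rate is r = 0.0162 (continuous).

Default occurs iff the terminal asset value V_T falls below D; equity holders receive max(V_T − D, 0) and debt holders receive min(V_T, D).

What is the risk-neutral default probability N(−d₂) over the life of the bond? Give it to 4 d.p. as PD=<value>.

PD=0.0008

d₁ = [ln(V₀/D) + (r + σ²/2)T] / (σ√T)
   = [ln(326.5453/101.0652) + (0.0162 + 0.5·0.2104²)·3.0244] / (0.2104·√3.0244)
   = [1.172803 + 0.115938] / 0.365902 = 3.522087
d₂ = d₁ − σ√T = 3.522087 − 0.365902 = 3.156185
risk-neutral PD = N(−d₂) = N(-3.156185) = 0.000799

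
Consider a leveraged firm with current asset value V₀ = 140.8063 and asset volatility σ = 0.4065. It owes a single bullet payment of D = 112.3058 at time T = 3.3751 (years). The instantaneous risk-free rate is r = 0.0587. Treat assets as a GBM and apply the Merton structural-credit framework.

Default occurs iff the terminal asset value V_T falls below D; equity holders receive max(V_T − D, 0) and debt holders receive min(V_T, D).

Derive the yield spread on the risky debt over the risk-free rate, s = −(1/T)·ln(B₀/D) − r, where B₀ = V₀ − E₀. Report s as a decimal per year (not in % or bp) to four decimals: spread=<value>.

d₁ = [ln(V₀/D) + (r + σ²/2)T] / (σ√T)
   = [ln(140.8063/112.3058) + (0.0587 + 0.5·0.4065²)·3.3751] / (0.4065·√3.3751)
   = [0.226160 + 0.476973] / 0.746799 = 0.941528
d₂ = d₁ − σ√T = 0.941528 − 0.746799 = 0.194729
N(d₁) = 0.826783,  N(d₂) = 0.577197,  e^(−rT) = 0.820273
E₀ = V₀·N(d₁) − D·e^(−rT)·N(d₂)
   = 140.8063·0.826783 − 112.3058·0.820273·0.577197 = 63.244010
B₀ = V₀ − E₀ = 140.8063 − 63.244010 = 77.562290
spread = −(1/T)·ln(B₀/D) − r = −(1/3.3751)·ln(77.562290/112.3058) − 0.0587 = 0.05096909

spread=0.0510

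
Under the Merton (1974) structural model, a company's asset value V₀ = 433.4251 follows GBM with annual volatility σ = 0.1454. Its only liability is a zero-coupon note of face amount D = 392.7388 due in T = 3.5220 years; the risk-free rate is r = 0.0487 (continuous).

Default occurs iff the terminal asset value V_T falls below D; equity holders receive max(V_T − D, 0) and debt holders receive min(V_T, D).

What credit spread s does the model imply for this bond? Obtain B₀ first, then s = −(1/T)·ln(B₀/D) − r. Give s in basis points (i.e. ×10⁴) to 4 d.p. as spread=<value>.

d₁ = [ln(V₀/D) + (r + σ²/2)T] / (σ√T)
   = [ln(433.4251/392.7388) + (0.0487 + 0.5·0.1454²)·3.5220] / (0.1454·√3.5220)
   = [0.098574 + 0.208751] / 0.272872 = 1.126261
d₂ = d₁ − σ√T = 1.126261 − 0.272872 = 0.853389
N(d₁) = 0.869973,  N(d₂) = 0.803278,  e^(−rT) = 0.842382
E₀ = V₀·N(d₁) − D·e^(−rT)·N(d₂)
   = 433.4251·0.869973 − 392.7388·0.842382·0.803278 = 111.314415
B₀ = V₀ − E₀ = 433.4251 − 111.314415 = 322.110685
spread = −(1/T)·ln(B₀/D) − r = −(1/3.5220)·ln(322.110685/392.7388) − 0.0487 = 0.00758891
in basis points: 0.00758891 × 10⁴ = 75.8891 bp

spread=75.8891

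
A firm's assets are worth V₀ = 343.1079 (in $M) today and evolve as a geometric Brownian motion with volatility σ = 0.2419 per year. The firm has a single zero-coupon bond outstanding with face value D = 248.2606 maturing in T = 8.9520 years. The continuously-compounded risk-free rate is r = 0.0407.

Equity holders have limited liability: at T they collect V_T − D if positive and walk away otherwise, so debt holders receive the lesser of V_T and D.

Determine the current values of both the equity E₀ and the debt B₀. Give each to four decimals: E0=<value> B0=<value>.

E0=186.1151 B0=156.9928

d₁ = [ln(V₀/D) + (r + σ²/2)T] / (σ√T)
   = [ln(343.1079/248.2606) + (0.0407 + 0.5·0.2419²)·8.9520] / (0.2419·√8.9520)
   = [0.323566 + 0.626262] / 0.723762 = 1.312348
d₂ = d₁ − σ√T = 1.312348 − 0.723762 = 0.588586
N(d₁) = 0.905299,  N(d₂) = 0.721931,  e^(−rT) = 0.694651
E₀ = V₀·N(d₁) − D·e^(−rT)·N(d₂)
   = 343.1079·0.905299 − 248.2606·0.694651·0.721931 = 186.115066
B₀ = V₀ − E₀ = 343.1079 − 186.115066 = 156.992834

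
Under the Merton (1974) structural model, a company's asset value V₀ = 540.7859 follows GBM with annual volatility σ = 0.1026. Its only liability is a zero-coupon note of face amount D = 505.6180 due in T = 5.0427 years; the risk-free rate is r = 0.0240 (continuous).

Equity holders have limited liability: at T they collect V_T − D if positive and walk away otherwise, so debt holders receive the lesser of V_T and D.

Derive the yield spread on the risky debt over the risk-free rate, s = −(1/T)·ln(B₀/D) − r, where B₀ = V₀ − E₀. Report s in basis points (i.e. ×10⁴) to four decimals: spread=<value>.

d₁ = [ln(V₀/D) + (r + σ²/2)T] / (σ√T)
   = [ln(540.7859/505.6180) + (0.0240 + 0.5·0.1026²)·5.0427] / (0.1026·√5.0427)
   = [0.067242 + 0.147566] / 0.230398 = 0.932336
d₂ = d₁ − σ√T = 0.932336 − 0.230398 = 0.701938
N(d₁) = 0.824419,  N(d₂) = 0.758641,  e^(−rT) = 0.886012
E₀ = V₀·N(d₁) − D·e^(−rT)·N(d₂)
   = 540.7859·0.824419 − 505.6180·0.886012·0.758641 = 105.975171
B₀ = V₀ − E₀ = 540.7859 − 105.975171 = 434.810729
spread = −(1/T)·ln(B₀/D) − r = −(1/5.0427)·ln(434.810729/505.6180) − 0.0240 = 0.00591862
in basis points: 0.00591862 × 10⁴ = 59.1862 bp

spread=59.1862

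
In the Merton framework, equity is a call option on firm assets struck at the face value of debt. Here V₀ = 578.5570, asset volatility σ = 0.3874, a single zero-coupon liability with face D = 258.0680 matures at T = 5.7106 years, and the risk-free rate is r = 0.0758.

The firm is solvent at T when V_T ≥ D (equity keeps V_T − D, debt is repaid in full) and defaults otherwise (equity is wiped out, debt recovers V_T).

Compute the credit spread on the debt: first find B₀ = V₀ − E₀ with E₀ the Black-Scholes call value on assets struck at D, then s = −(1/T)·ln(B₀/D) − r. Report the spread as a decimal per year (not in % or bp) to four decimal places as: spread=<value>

spread=0.0121

d₁ = [ln(V₀/D) + (r + σ²/2)T] / (σ√T)
   = [ln(578.5570/258.0680) + (0.0758 + 0.5·0.3874²)·5.7106] / (0.3874·√5.7106)
   = [0.807314 + 0.861383] / 0.925764 = 1.802508
d₂ = d₁ − σ√T = 1.802508 − 0.925764 = 0.876743
N(d₁) = 0.964267,  N(d₂) = 0.809687,  e^(−rT) = 0.648649
E₀ = V₀·N(d₁) − D·e^(−rT)·N(d₂)
   = 578.5570·0.964267 − 258.0680·0.648649·0.809687 = 422.345548
B₀ = V₀ − E₀ = 578.5570 − 422.345548 = 156.211452
spread = −(1/T)·ln(B₀/D) − r = −(1/5.7106)·ln(156.211452/258.0680) − 0.0758 = 0.01210890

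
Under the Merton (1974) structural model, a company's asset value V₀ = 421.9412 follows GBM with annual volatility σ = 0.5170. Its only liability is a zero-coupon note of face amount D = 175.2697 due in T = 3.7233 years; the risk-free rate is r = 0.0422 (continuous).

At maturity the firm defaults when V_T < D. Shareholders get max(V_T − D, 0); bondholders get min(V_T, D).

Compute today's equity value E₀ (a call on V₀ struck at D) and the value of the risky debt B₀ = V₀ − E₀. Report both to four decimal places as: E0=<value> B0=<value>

E0=290.0910 B0=131.8502

d₁ = [ln(V₀/D) + (r + σ²/2)T] / (σ√T)
   = [ln(421.9412/175.2697) + (0.0422 + 0.5·0.5170²)·3.7233] / (0.5170·√3.7233)
   = [0.878540 + 0.654722] / 0.997596 = 1.536957
d₂ = d₁ − σ√T = 1.536957 − 0.997596 = 0.539362
N(d₁) = 0.937848,  N(d₂) = 0.705181,  e^(−rT) = 0.854599
E₀ = V₀·N(d₁) − D·e^(−rT)·N(d₂)
   = 421.9412·0.937848 − 175.2697·0.854599·0.705181 = 290.090992
B₀ = V₀ − E₀ = 421.9412 − 290.090992 = 131.850208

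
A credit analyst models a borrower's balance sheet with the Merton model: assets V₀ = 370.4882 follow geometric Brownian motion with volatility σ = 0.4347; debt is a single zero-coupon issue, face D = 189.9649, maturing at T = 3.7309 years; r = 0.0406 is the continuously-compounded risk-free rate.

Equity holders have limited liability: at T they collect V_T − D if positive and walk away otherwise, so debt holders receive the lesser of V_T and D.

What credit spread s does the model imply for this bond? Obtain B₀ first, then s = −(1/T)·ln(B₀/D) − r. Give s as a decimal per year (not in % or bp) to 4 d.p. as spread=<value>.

spread=0.0295

d₁ = [ln(V₀/D) + (r + σ²/2)T] / (σ√T)
   = [ln(370.4882/189.9649) + (0.0406 + 0.5·0.4347²)·3.7309] / (0.4347·√3.7309)
   = [0.667982 + 0.503978] / 0.839646 = 1.395778
d₂ = d₁ − σ√T = 1.395778 − 0.839646 = 0.556131
N(d₁) = 0.918609,  N(d₂) = 0.710939,  e^(−rT) = 0.859440
E₀ = V₀·N(d₁) − D·e^(−rT)·N(d₂)
   = 370.4882·0.918609 − 189.9649·0.859440·0.710939 = 224.263515
B₀ = V₀ − E₀ = 370.4882 − 224.263515 = 146.224685
spread = −(1/T)·ln(B₀/D) − r = −(1/3.7309)·ln(146.224685/189.9649) − 0.0406 = 0.02954258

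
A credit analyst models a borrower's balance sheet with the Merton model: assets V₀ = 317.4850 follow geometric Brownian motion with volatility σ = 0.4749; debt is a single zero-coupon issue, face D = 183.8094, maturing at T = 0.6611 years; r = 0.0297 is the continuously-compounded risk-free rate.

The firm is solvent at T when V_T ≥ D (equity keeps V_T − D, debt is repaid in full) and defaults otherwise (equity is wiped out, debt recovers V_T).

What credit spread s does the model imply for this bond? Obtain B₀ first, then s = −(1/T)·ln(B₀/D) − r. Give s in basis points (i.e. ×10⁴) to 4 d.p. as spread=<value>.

d₁ = [ln(V₀/D) + (r + σ²/2)T] / (σ√T)
   = [ln(317.4850/183.8094) + (0.0297 + 0.5·0.4749²)·0.6611] / (0.4749·√0.6611)
   = [0.546531 + 0.094184] / 0.386132 = 1.659316
d₂ = d₁ − σ√T = 1.659316 − 0.386132 = 1.273184
N(d₁) = 0.951474,  N(d₂) = 0.898524,  e^(−rT) = 0.980557
E₀ = V₀·N(d₁) − D·e^(−rT)·N(d₂)
   = 317.4850·0.951474 − 183.8094·0.980557·0.898524 = 140.132789
B₀ = V₀ − E₀ = 317.4850 − 140.132789 = 177.352211
spread = −(1/T)·ln(B₀/D) − r = −(1/0.6611)·ln(177.352211/183.8094) − 0.0297 = 0.02439424
in basis points: 0.02439424 × 10⁴ = 243.9424 bp

spread=243.9424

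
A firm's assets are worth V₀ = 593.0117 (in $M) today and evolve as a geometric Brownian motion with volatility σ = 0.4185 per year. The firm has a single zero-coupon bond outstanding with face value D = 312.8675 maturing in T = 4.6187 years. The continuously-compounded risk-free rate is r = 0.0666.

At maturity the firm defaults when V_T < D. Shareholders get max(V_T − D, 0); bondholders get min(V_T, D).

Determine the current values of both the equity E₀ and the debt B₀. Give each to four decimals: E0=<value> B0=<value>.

E0=386.4113 B0=206.6004

d₁ = [ln(V₀/D) + (r + σ²/2)T] / (σ√T)
   = [ln(593.0117/312.8675) + (0.0666 + 0.5·0.4185²)·4.6187] / (0.4185·√4.6187)
   = [0.639434 + 0.712070] / 0.899405 = 1.502665
d₂ = d₁ − σ√T = 1.502665 − 0.899405 = 0.603260
N(d₁) = 0.933537,  N(d₂) = 0.726832,  e^(−rT) = 0.735205
E₀ = V₀·N(d₁) − D·e^(−rT)·N(d₂)
   = 593.0117·0.933537 − 312.8675·0.735205·0.726832 = 386.411252
B₀ = V₀ − E₀ = 593.0117 − 386.411252 = 206.600448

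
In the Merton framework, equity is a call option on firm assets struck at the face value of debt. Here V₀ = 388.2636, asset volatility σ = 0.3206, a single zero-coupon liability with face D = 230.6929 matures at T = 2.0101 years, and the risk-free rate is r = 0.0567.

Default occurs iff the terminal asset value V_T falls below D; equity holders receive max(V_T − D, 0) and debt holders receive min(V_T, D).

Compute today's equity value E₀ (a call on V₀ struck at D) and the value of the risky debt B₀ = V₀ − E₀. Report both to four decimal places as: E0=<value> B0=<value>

d₁ = [ln(V₀/D) + (r + σ²/2)T] / (σ√T)
   = [ln(388.2636/230.6929) + (0.0567 + 0.5·0.3206²)·2.0101] / (0.3206·√2.0101)
   = [0.520597 + 0.217276] / 0.454540 = 1.623340
d₂ = d₁ − σ√T = 1.623340 − 0.454540 = 1.168799
N(d₁) = 0.947742,  N(d₂) = 0.878758,  e^(−rT) = 0.892282
E₀ = V₀·N(d₁) − D·e^(−rT)·N(d₂)
   = 388.2636·0.947742 − 230.6929·0.892282·0.878758 = 187.087250
B₀ = V₀ − E₀ = 388.2636 − 187.087250 = 201.176350

E0=187.0873 B0=201.1763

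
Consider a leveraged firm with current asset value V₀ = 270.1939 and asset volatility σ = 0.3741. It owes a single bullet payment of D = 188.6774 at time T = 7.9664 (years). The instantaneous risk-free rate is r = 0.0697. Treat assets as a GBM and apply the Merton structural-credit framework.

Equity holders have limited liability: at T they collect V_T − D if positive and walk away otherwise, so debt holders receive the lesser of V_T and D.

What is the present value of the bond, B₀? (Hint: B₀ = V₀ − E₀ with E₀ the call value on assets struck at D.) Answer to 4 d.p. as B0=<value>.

d₁ = [ln(V₀/D) + (r + σ²/2)T] / (σ√T)
   = [ln(270.1939/188.6774) + (0.0697 + 0.5·0.3741²)·7.9664] / (0.3741·√7.9664)
   = [0.359101 + 1.112710] / 1.055890 = 1.393906
d₂ = d₁ − σ√T = 1.393906 − 1.055890 = 0.338015
N(d₁) = 0.918327,  N(d₂) = 0.632324,  e^(−rT) = 0.573924
E₀ = V₀·N(d₁) − D·e^(−rT)·N(d₂)
   = 270.1939·0.918327 − 188.6774·0.573924·0.632324 = 179.654156
B₀ = V₀ − E₀ = 270.1939 − 179.654156 = 90.539744

B0=90.5397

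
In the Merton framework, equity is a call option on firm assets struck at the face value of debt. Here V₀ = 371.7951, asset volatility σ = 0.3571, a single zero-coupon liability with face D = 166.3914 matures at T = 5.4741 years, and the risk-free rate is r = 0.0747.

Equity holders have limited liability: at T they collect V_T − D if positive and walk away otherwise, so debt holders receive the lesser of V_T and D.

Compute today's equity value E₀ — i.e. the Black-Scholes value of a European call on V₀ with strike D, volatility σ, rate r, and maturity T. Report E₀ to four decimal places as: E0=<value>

E0=266.4516

d₁ = [ln(V₀/D) + (r + σ²/2)T] / (σ√T)
   = [ln(371.7951/166.3914) + (0.0747 + 0.5·0.3571²)·5.4741] / (0.3571·√5.4741)
   = [0.804000 + 0.757945] / 0.835500 = 1.869474
d₂ = d₁ − σ√T = 1.869474 − 0.835500 = 1.033975
N(d₁) = 0.969222,  N(d₂) = 0.849426,  e^(−rT) = 0.664371
E₀ = V₀·N(d₁) − D·e^(−rT)·N(d₂)
   = 371.7951·0.969222 − 166.3914·0.664371·0.849426 = 266.451572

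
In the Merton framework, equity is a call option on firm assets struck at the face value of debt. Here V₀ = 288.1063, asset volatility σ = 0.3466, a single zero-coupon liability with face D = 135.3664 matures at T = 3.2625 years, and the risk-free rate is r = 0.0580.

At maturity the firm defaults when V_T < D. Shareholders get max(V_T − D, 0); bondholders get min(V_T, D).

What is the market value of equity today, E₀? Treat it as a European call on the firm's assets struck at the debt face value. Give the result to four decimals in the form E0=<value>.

E0=179.1952

d₁ = [ln(V₀/D) + (r + σ²/2)T] / (σ√T)
   = [ln(288.1063/135.3664) + (0.0580 + 0.5·0.3466²)·3.2625] / (0.3466·√3.2625)
   = [0.755344 + 0.385190] / 0.626043 = 1.821816
d₂ = d₁ − σ√T = 1.821816 − 0.626043 = 1.195773
N(d₁) = 0.965759,  N(d₂) = 0.884107,  e^(−rT) = 0.827600
E₀ = V₀·N(d₁) − D·e^(−rT)·N(d₂)
   = 288.1063·0.965759 − 135.3664·0.827600·0.884107 = 179.195201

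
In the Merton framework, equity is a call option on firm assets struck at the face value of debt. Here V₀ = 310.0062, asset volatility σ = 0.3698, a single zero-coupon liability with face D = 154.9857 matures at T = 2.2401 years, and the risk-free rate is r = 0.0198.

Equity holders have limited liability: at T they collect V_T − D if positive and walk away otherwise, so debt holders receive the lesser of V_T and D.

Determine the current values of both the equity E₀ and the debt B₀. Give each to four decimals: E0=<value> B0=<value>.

d₁ = [ln(V₀/D) + (r + σ²/2)T] / (σ√T)
   = [ln(310.0062/154.9857) + (0.0198 + 0.5·0.3698²)·2.2401] / (0.3698·√2.2401)
   = [0.693259 + 0.197523] / 0.553478 = 1.609426
d₂ = d₁ − σ√T = 1.609426 − 0.553478 = 1.055948
N(d₁) = 0.946238,  N(d₂) = 0.854504,  e^(−rT) = 0.956615
E₀ = V₀·N(d₁) − D·e^(−rT)·N(d₂)
   = 310.0062·0.946238 − 154.9857·0.956615·0.854504 = 166.649570
B₀ = V₀ − E₀ = 310.0062 − 166.649570 = 143.356630

E0=166.6496 B0=143.3566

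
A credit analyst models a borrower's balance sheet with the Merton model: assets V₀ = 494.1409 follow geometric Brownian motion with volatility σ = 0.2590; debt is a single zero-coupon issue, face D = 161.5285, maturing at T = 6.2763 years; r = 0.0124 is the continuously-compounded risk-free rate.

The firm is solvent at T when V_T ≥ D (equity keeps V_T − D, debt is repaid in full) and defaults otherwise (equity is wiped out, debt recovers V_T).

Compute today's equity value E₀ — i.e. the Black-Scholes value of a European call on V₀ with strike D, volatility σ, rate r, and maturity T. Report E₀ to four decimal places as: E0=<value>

d₁ = [ln(V₀/D) + (r + σ²/2)T] / (σ√T)
   = [ln(494.1409/161.5285) + (0.0124 + 0.5·0.2590²)·6.2763] / (0.2590·√6.2763)
   = [1.118139 + 0.288336] / 0.648861 = 2.167607
d₂ = d₁ − σ√T = 2.167607 − 0.648861 = 1.518746
N(d₁) = 0.984906,  N(d₂) = 0.935587,  e^(−rT) = 0.925125
E₀ = V₀·N(d₁) − D·e^(−rT)·N(d₂)
   = 494.1409·0.984906 − 161.5285·0.925125·0.935587 = 346.873621

E0=346.8736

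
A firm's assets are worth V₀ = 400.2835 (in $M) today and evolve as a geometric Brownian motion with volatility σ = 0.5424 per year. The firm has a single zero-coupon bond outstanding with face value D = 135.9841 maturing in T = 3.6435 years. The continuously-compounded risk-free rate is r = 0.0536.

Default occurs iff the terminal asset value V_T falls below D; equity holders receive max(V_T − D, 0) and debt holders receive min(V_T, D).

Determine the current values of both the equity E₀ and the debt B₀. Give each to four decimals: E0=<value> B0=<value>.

E0=298.9450 B0=101.3385

d₁ = [ln(V₀/D) + (r + σ²/2)T] / (σ√T)
   = [ln(400.2835/135.9841) + (0.0536 + 0.5·0.5424²)·3.6435] / (0.5424·√3.6435)
   = [1.079635 + 0.731246] / 1.035331 = 1.749085
d₂ = d₁ − σ√T = 1.749085 − 1.035331 = 0.713755
N(d₁) = 0.959862,  N(d₂) = 0.762311,  e^(−rT) = 0.822595
E₀ = V₀·N(d₁) − D·e^(−rT)·N(d₂)
   = 400.2835·0.959862 − 135.9841·0.822595·0.762311 = 298.944955
B₀ = V₀ − E₀ = 400.2835 − 298.944955 = 101.338545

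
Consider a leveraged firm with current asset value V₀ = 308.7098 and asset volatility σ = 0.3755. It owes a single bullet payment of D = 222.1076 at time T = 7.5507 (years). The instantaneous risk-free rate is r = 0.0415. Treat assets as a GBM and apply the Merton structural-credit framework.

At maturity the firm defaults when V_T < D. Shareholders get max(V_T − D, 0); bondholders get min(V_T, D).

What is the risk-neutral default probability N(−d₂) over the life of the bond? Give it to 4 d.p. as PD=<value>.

d₁ = [ln(V₀/D) + (r + σ²/2)T] / (σ√T)
   = [ln(308.7098/222.1076) + (0.0415 + 0.5·0.3755²)·7.5507] / (0.3755·√7.5507)
   = [0.329240 + 0.845679] / 1.031819 = 1.138687
d₂ = d₁ − σ√T = 1.138687 − 1.031819 = 0.106868
risk-neutral PD = N(−d₂) = N(-0.106868) = 0.457447

PD=0.4574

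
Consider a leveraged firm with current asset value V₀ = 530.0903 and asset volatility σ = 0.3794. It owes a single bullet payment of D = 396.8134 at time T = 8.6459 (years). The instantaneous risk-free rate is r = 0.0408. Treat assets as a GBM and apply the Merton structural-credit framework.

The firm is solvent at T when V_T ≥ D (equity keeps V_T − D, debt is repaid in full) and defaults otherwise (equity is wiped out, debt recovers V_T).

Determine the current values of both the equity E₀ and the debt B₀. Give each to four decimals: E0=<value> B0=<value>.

d₁ = [ln(V₀/D) + (r + σ²/2)T] / (σ√T)
   = [ln(530.0903/396.8134) + (0.0408 + 0.5·0.3794²)·8.6459] / (0.3794·√8.6459)
   = [0.289581 + 0.975017] / 1.115584 = 1.133575
d₂ = d₁ − σ√T = 1.133575 − 1.115584 = 0.017990
N(d₁) = 0.871513,  N(d₂) = 0.507177,  e^(−rT) = 0.702751
E₀ = V₀·N(d₁) − D·e^(−rT)·N(d₂)
   = 530.0903·0.871513 − 396.8134·0.702751·0.507177 = 320.549055
B₀ = V₀ − E₀ = 530.0903 − 320.549055 = 209.541245

E0=320.5491 B0=209.5412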